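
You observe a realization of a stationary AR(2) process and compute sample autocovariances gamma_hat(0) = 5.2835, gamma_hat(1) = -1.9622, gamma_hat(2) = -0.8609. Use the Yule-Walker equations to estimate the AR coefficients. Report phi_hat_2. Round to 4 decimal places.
\hat\phi_{2} = -0.3490

The Yule-Walker equations for an AR(p) process read, in matrix form,
  Gamma_p phi = r_p,   with   (Gamma_p)_{ij} = gamma(|i - j|),
                       (r_p)_i = gamma(i),   i,j = 1..p.
Substitute the sample gammas (Toeplitz matrix and right-hand side of size 2):
  Gamma_p = [[5.2835, -1.9622], [-1.9622, 5.2835]]
  r_p     = [-1.9622, -0.8609]
Written out:
  5.2835 phi_1 - 1.9622 phi_2 = -1.9622
  -1.9622 phi_1 + 5.2835 phi_2 = -0.8609
Solve by Cramer's rule:
  det = gamma(0)^2 - gamma(1)^2 = (5.2835)^2 - (-1.9622)^2 = 27.91537225 - 3.85022884 = 24.06514341
  phi_hat_1 = [gamma(1) gamma(0) - gamma(1) gamma(2)] / det = [(-1.9622)(5.2835) - (-1.9622)(-0.8609)] / 24.06514341 = -12.05654168 / 24.06514341 = -0.501
  phi_hat_2 = [gamma(0) gamma(2) - gamma(1)^2] / det = [(5.2835)(-0.8609) - (-1.9622)^2] / 24.06514341 = -8.39879399 / 24.06514341 = -0.349
So phi_hat = [-0.5010, -0.3490].
Therefore phi_hat_2 = -0.3490.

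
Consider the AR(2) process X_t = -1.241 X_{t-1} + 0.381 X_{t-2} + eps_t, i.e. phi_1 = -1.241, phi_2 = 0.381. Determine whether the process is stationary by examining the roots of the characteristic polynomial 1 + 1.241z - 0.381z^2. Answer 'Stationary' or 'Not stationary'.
\text{Not stationary}

The AR(p) characteristic polynomial is P(z) = 1 + 1.241z - 0.381z^2.
Stationarity requires all roots to lie outside the unit circle, i.e. |z| > 1 for every root.
Set 1 + (1.241) z + (-0.381) z^2 = 0, i.e. a z^2 + b z + c = 0 with a = -0.381, b = 1.241, c = 1.
Discriminant D = b^2 - 4ac = (1.241)^2 - 4*(-0.381)*1 = 1.540081 - (-1.524) = 3.064081.
D >= 0, so the roots are real: z = (-b +/- sqrt(D)) / (2a) = (-1.241 +/- 1.750452) / (-0.762).
  z_1 = (-1.241 + 1.750452) / (-0.762) = -0.6686,   |z_1| = 0.6686.
  z_2 = (-1.241 - 1.750452) / (-0.762) = 3.9258,   |z_2| = 3.9258.
Moduli of all roots: 0.6686, 3.9258.
All moduli strictly greater than 1? No.
Verdict: Not stationary.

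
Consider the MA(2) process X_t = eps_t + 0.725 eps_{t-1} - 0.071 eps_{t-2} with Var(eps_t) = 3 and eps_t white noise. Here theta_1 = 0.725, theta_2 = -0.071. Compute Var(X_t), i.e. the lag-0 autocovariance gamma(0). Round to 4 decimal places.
\gamma(0) = 4.5920

For an MA(q) process X_t = eps_t + sum_i theta_i eps_{t-i} with
Var(eps_t) = sigma^2, the variance is
  gamma(0) = sigma^2 * (1 + sum_i theta_i^2).
  sum_i theta_i^2 = (0.725)^2 + (-0.071)^2 = 0.525625 + 0.005041 = 0.530666.
  gamma(0) = 3 * (1 + 0.530666) = 3 * 1.530666 = 4.591998, which rounds to 4.5920.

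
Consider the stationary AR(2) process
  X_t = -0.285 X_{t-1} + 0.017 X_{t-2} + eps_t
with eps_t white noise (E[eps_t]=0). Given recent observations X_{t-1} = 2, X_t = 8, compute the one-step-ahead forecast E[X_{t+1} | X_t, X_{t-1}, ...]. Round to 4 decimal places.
E[X_{t+1} \mid \mathcal F_t] = -2.2460

For an AR(p) model X_t = c + sum_i phi_i X_{t-i} + eps_t, the
one-step-ahead conditional mean is
  E[X_{t+1} | X_t, ...] = c + sum_i phi_i X_{t+1-i}.
Substitute known values:
  E[X_{t+1} | ...] = (-0.285) * (8) + (0.017) * (2)
                   = -2.2460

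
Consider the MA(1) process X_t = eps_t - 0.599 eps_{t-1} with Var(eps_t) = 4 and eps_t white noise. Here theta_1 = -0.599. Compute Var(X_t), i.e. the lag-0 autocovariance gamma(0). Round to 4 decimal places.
\gamma(0) = 5.4352

For an MA(q) process X_t = eps_t + sum_i theta_i eps_{t-i} with
Var(eps_t) = sigma^2, the variance is
  gamma(0) = sigma^2 * (1 + sum_i theta_i^2).
  sum_i theta_i^2 = (-0.599)^2 = 0.358801.
  gamma(0) = 4 * (1 + 0.358801) = 4 * 1.358801 = 5.435204, which rounds to 5.4352.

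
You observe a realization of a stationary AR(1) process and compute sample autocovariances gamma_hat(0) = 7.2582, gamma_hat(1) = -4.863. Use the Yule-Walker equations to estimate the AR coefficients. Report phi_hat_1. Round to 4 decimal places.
\hat\phi_{1} = -0.6700

The Yule-Walker equations for an AR(p) process read, in matrix form,
  Gamma_p phi = r_p,   with   (Gamma_p)_{ij} = gamma(|i - j|),
                       (r_p)_i = gamma(i),   i,j = 1..p.
Substitute the sample gammas (Toeplitz matrix and right-hand side of size 1):
  Gamma_p = [[7.2582]]
  r_p     = [-4.863]
With p = 1 this is the single equation gamma(0) phi_1 = gamma(1):
  phi_hat_1 = gamma(1) / gamma(0) = -4.863 / 7.2582 = -0.6700.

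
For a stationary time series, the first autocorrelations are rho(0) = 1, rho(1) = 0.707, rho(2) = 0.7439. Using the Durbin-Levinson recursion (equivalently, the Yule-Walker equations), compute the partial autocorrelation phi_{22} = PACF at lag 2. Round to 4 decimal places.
\phi_{22} = 0.4880

The PACF at lag k is phi_{kk}, the last component of the solution
to the Yule-Walker system G_k phi = r_k where
  (G_k)_{ij} = rho(|i - j|), (r_k)_i = rho(i), i,j = 1..k.
Equivalently, Durbin-Levinson gives phi_{kk} iteratively:
  phi_{11} = rho(1)
  phi_{kk} = [rho(k) - sum_{j=1..k-1} phi_{k-1,j} rho(k-j)]
            / [1 - sum_{j=1..k-1} phi_{k-1,j} rho(j)],
  phi_{k,j} = phi_{k-1,j} - phi_{kk} phi_{k-1,k-j},  j = 1..k-1.
Step k = 1:
  phi_11 = rho(1) = 0.707.
Step k = 2:
  phi_22 = [rho(2) - phi_11 rho(1)] / [1 - phi_11 rho(1)] = [0.7439 - (0.707)(0.707)] / [1 - (0.707)(0.707)]
         = 0.244051 / 0.500151 = 0.488.
Therefore phi_{22} = 0.4880.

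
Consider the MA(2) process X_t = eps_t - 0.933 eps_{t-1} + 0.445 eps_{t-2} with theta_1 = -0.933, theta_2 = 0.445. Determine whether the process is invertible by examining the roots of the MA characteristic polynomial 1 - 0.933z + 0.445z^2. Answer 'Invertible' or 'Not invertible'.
\text{Invertible}

The MA(q) characteristic polynomial is P(z) = 1 - 0.933z + 0.445z^2.
Invertibility requires all roots to lie outside the unit circle, i.e. |z| > 1 for every root.
Set 1 + (-0.933) z + (0.445) z^2 = 0, i.e. a z^2 + b z + c = 0 with a = 0.445, b = -0.933, c = 1.
Discriminant D = b^2 - 4ac = (-0.933)^2 - 4*(0.445)*1 = 0.870489 - (1.78) = -0.909511.
D < 0, so the roots are the complex-conjugate pair z = (-b +/- i sqrt(-D)) / (2a) = 1.0483 +/- 1.0716i.
For a conjugate pair |z|^2 = z * conj(z) = (product of roots) = c/a = 1/(0.445) = 2.247191, so |z| = sqrt(2.247191) = 1.4991 for both roots.
Moduli of all roots: 1.4991, 1.4991.
All moduli strictly greater than 1? Yes.
Verdict: Invertible.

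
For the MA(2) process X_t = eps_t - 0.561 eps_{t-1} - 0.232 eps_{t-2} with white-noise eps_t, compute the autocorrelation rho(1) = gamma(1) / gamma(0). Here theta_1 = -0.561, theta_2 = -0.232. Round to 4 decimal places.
\rho(1) = -0.3148

For an MA(q) process with theta_0 = 1, the autocovariance is
  gamma(k) = sigma^2 * sum_{i=0..q-k} theta_i * theta_{i+k},
and rho(k) = gamma(k) / gamma(0). Sigma^2 cancels.
  numerator   = (1)*(-0.561) + (-0.561)*(-0.232) = -0.430848.
  denominator = (1)^2 + (-0.561)^2 + (-0.232)^2 = 1.368545.
  rho(1) = -0.430848 / 1.368545 = -0.3148.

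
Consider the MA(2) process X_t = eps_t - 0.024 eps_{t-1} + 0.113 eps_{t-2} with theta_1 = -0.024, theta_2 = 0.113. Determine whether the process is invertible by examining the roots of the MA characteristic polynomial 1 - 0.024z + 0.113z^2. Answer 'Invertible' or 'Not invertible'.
\text{Invertible}

The MA(q) characteristic polynomial is P(z) = 1 - 0.024z + 0.113z^2.
Invertibility requires all roots to lie outside the unit circle, i.e. |z| > 1 for every root.
Set 1 + (-0.024) z + (0.113) z^2 = 0, i.e. a z^2 + b z + c = 0 with a = 0.113, b = -0.024, c = 1.
Discriminant D = b^2 - 4ac = (-0.024)^2 - 4*(0.113)*1 = 0.000576 - (0.452) = -0.451424.
D < 0, so the roots are the complex-conjugate pair z = (-b +/- i sqrt(-D)) / (2a) = 0.1062 +/- 2.9729i.
For a conjugate pair |z|^2 = z * conj(z) = (product of roots) = c/a = 1/(0.113) = 8.849558, so |z| = sqrt(8.849558) = 2.9748 for both roots.
Moduli of all roots: 2.9748, 2.9748.
All moduli strictly greater than 1? Yes.
Verdict: Invertible.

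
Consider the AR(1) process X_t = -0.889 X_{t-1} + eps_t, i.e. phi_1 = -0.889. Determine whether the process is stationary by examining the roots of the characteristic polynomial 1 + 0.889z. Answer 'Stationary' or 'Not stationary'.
\text{Stationary}

The AR(p) characteristic polynomial is P(z) = 1 + 0.889z.
Stationarity requires all roots to lie outside the unit circle, i.e. |z| > 1 for every root.
This is linear in z: 1 + (0.889) z = 0  =>  z = -1/(0.889) = -1.124859,  |z| = 1.124859.
Moduli of all roots: 1.1249.
All moduli strictly greater than 1? Yes.
Verdict: Stationary.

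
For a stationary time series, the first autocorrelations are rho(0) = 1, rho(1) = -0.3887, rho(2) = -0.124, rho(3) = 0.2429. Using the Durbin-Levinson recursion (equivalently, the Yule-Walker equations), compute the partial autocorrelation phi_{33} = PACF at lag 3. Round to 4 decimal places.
\phi_{33} = 0.0699

The PACF at lag k is phi_{kk}, the last component of the solution
to the Yule-Walker system G_k phi = r_k where
  (G_k)_{ij} = rho(|i - j|), (r_k)_i = rho(i), i,j = 1..k.
Equivalently, Durbin-Levinson gives phi_{kk} iteratively:
  phi_{11} = rho(1)
  phi_{kk} = [rho(k) - sum_{j=1..k-1} phi_{k-1,j} rho(k-j)]
            / [1 - sum_{j=1..k-1} phi_{k-1,j} rho(j)],
  phi_{k,j} = phi_{k-1,j} - phi_{kk} phi_{k-1,k-j},  j = 1..k-1.
Step k = 1:
  phi_11 = rho(1) = -0.3887.
Step k = 2:
  phi_22 = [rho(2) - phi_11 rho(1)] / [1 - phi_11 rho(1)] = [-0.124 - (-0.3887)(-0.3887)] / [1 - (-0.3887)(-0.3887)]
         = -0.27508769 / 0.84891231 = -0.324047.
  Update: phi_21 = phi_11 - phi_22 phi_11 = -0.3887 - (-0.324047)(-0.3887) = -0.514657.
Step k = 3:
  phi_33 = [rho(3) - phi_21 rho(2) - phi_22 rho(1)] / [1 - phi_21 rho(1) - phi_22 rho(2)]
    numerator   = 0.2429 - (-0.514657)(-0.124) - (-0.324047)(-0.3887) = 0.05312535
    denominator = 1 - (-0.514657)(-0.3887) - (-0.324047)(-0.124) = 0.7597709
  phi_33 = 0.05312535 / 0.7597709 = 0.0699.
Therefore phi_{33} = 0.0699.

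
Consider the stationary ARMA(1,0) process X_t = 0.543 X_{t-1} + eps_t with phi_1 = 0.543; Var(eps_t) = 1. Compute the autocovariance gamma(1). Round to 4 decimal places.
\gamma(1) = 0.7700

Multiply the model equation by X_{t-k} and take expectations. With theta_0 = psi_0 = 1 and psi_j the MA(infinity) weights, this gives
  gamma(k) - sum_i phi_i gamma(k-i) = c_k,
  c_k = sigma^2 * sum_{j=k..q} theta_j psi_{j-k}   (c_k = 0 for k > q),
using gamma(-m) = gamma(m).
Pure AR (q = 0): c_0 = sigma^2 = 1, c_k = 0 for k >= 1.
Equations for k = 0 and k = 1 (AR order 1):
  gamma(0) = phi_1 gamma(1) + c_0
  gamma(1) = phi_1 gamma(0) + c_1
Substituting the second into the first: gamma(0) (1 - phi_1^2) = c_0 + phi_1 c_1, so
  gamma(0) = c_0 / (1 - phi_1^2) = 1 / (1 - (0.543)^2) = 1 / 0.705151 = 1.418136.
  gamma(1) = phi_1 gamma(0) = (0.543)(1.418136) = 0.770048.
Therefore gamma(1) = 0.7700 (to 4 decimal places).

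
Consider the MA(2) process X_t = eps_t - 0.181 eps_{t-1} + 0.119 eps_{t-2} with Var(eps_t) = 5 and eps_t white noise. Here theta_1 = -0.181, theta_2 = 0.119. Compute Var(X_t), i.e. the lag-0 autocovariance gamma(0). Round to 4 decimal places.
\gamma(0) = 5.2346

For an MA(q) process X_t = eps_t + sum_i theta_i eps_{t-i} with
Var(eps_t) = sigma^2, the variance is
  gamma(0) = sigma^2 * (1 + sum_i theta_i^2).
  sum_i theta_i^2 = (-0.181)^2 + (0.119)^2 = 0.032761 + 0.014161 = 0.046922.
  gamma(0) = 5 * (1 + 0.046922) = 5 * 1.046922 = 5.23461, which rounds to 5.2346.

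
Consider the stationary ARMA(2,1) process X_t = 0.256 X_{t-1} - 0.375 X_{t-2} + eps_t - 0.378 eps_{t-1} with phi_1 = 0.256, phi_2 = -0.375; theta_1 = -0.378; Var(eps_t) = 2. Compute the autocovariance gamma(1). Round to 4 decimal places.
\gamma(1) = -0.1000

Multiply the model equation by X_{t-k} and take expectations. With theta_0 = psi_0 = 1 and psi_j the MA(infinity) weights, this gives
  gamma(k) - sum_i phi_i gamma(k-i) = c_k,
  c_k = sigma^2 * sum_{j=k..q} theta_j psi_{j-k}   (c_k = 0 for k > q),
using gamma(-m) = gamma(m).
psi-weights needed (psi_j = theta_j + sum_i phi_i psi_{j-i}):
  psi_1 = theta_1 + phi_1 = -0.378 + (0.256) = -0.122
Right-hand sides:
  c_0 = sigma^2 (1 + theta_1 psi_1) = 2 * (1 + (-0.378)(-0.122)) = 2 * 1.046116 = 2.092232
  c_1 = sigma^2 theta_1 = 2 * (-0.378) = -0.756
  c_2 = 0
Equations for k = 0, 1, 2 (AR order 2, c_2 = 0):
  (E0) gamma(0) = phi_1 gamma(1) + phi_2 gamma(2) + c_0
  (E1) gamma(1) = phi_1 gamma(0) + phi_2 gamma(1) + c_1
  (E2) gamma(2) = phi_1 gamma(1) + phi_2 gamma(0)
From (E1): gamma(1) = A gamma(0) + B with
  A = phi_1 / (1 - phi_2) = 0.256 / 1.375 = 0.186182,   B = c_1 / (1 - phi_2) = -0.756 / 1.375 = -0.549818.
Insert (E2) into (E0): gamma(0) (1 - phi_2^2) = phi_1 (1 + phi_2) gamma(1) + c_0.
  phi_1 (1 + phi_2) = (0.256)(0.625) = 0.16,   1 - phi_2^2 = 0.859375.
Replace gamma(1) by A gamma(0) + B and collect gamma(0):
  gamma(0) [0.859375 - (0.16)(0.186182)] = (0.16)(-0.549818) + 2.092232
  gamma(0) * 0.829586 = 2.004261
  gamma(0) = 2.004261 / 0.829586 = 2.415978.
  gamma(1) = A gamma(0) + B = (0.186182)(2.415978) + (-0.549818) = -0.100007.
Therefore gamma(1) = -0.1000 (to 4 decimal places).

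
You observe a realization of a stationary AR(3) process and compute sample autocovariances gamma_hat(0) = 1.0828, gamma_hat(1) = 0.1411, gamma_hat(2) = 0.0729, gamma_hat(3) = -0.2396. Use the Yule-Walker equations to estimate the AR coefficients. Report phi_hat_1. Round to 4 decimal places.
\hat\phi_{1} = 0.1360

The Yule-Walker equations for an AR(p) process read, in matrix form,
  Gamma_p phi = r_p,   with   (Gamma_p)_{ij} = gamma(|i - j|),
                       (r_p)_i = gamma(i),   i,j = 1..p.
Substitute the sample gammas (Toeplitz matrix and right-hand side of size 3):
  Gamma_p = [[1.0828, 0.1411, 0.0729], [0.1411, 1.0828, 0.1411], [0.0729, 0.1411, 1.0828]]
  r_p     = [0.1411, 0.0729, -0.2396]
Written out (R1..R3):
  (R1) 1.0828 phi_1 + 0.1411 phi_2 + 0.0729 phi_3 = 0.1411
  (R2) 0.1411 phi_1 + 1.0828 phi_2 + 0.1411 phi_3 = 0.0729
  (R3) 0.0729 phi_1 + 0.1411 phi_2 + 1.0828 phi_3 = -0.2396
Gaussian elimination:
  R2 <- R2 - (0.1411/1.0828) R1 = R2 - (0.13031) R1:  1.064413 phi_2 + 0.1316 phi_3 = 0.054513
  R3 <- R3 - (0.0729/1.0828) R1 = R3 - (0.067325) R1:  0.1316 phi_2 + 1.077892 phi_3 = -0.2491
  R3 <- R3 - (0.1316/1.064413) R2 = R3 - (0.123637) R2:  1.061621 phi_3 = -0.255839
Back-substitution:
  phi_hat_3 = -0.255839 / 1.061621 = -0.240989
  phi_hat_2 = (0.054513 - (0.1316)(-0.240989)) / 1.064413 = 0.081009
  phi_hat_1 = (0.1411 - (0.1411)(0.081009) - (0.0729)(-0.240989)) / 1.0828 = 0.135979
So phi_hat = [0.1360, 0.0810, -0.2410].
Therefore phi_hat_1 = 0.1360.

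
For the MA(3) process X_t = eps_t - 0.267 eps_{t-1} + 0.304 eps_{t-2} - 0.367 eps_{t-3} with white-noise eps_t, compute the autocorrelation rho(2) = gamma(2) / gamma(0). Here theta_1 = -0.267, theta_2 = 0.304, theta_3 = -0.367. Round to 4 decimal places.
\rho(2) = 0.3096

For an MA(q) process with theta_0 = 1, the autocovariance is
  gamma(k) = sigma^2 * sum_{i=0..q-k} theta_i * theta_{i+k},
and rho(k) = gamma(k) / gamma(0). Sigma^2 cancels.
  numerator   = (1)*(0.304) + (-0.267)*(-0.367) = 0.401989.
  denominator = (1)^2 + (-0.267)^2 + (0.304)^2 + (-0.367)^2 = 1.298394.
  rho(2) = 0.401989 / 1.298394 = 0.3096.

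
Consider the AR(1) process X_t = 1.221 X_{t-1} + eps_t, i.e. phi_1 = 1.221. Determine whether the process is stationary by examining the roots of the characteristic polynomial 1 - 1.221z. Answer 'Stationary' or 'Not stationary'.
\text{Not stationary}

The AR(p) characteristic polynomial is P(z) = 1 - 1.221z.
Stationarity requires all roots to lie outside the unit circle, i.e. |z| > 1 for every root.
This is linear in z: 1 + (-1.221) z = 0  =>  z = -1/(-1.221) = 0.819001,  |z| = 0.819001.
Moduli of all roots: 0.8190.
All moduli strictly greater than 1? No.
Verdict: Not stationary.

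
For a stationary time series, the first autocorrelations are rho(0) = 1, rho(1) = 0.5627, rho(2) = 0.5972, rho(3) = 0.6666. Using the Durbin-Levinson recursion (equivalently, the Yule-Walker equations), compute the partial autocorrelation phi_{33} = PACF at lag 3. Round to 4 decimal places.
\phi_{33} = 0.4180

The PACF at lag k is phi_{kk}, the last component of the solution
to the Yule-Walker system G_k phi = r_k where
  (G_k)_{ij} = rho(|i - j|), (r_k)_i = rho(i), i,j = 1..k.
Equivalently, Durbin-Levinson gives phi_{kk} iteratively:
  phi_{11} = rho(1)
  phi_{kk} = [rho(k) - sum_{j=1..k-1} phi_{k-1,j} rho(k-j)]
            / [1 - sum_{j=1..k-1} phi_{k-1,j} rho(j)],
  phi_{k,j} = phi_{k-1,j} - phi_{kk} phi_{k-1,k-j},  j = 1..k-1.
Step k = 1:
  phi_11 = rho(1) = 0.5627.
Step k = 2:
  phi_22 = [rho(2) - phi_11 rho(1)] / [1 - phi_11 rho(1)] = [0.5972 - (0.5627)(0.5627)] / [1 - (0.5627)(0.5627)]
         = 0.28056871 / 0.68336871 = 0.410567.
  Update: phi_21 = phi_11 - phi_22 phi_11 = 0.5627 - (0.410567)(0.5627) = 0.331674.
Step k = 3:
  phi_33 = [rho(3) - phi_21 rho(2) - phi_22 rho(1)] / [1 - phi_21 rho(1) - phi_22 rho(2)]
    numerator   = 0.6666 - (0.331674)(0.5972) - (0.410567)(0.5627) = 0.23749824
    denominator = 1 - (0.331674)(0.5627) - (0.410567)(0.5972) = 0.56817643
  phi_33 = 0.23749824 / 0.56817643 = 0.418.
Therefore phi_{33} = 0.4180.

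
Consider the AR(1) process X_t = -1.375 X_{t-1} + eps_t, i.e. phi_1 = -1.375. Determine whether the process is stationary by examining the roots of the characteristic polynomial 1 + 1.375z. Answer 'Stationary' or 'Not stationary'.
\text{Not stationary}

The AR(p) characteristic polynomial is P(z) = 1 + 1.375z.
Stationarity requires all roots to lie outside the unit circle, i.e. |z| > 1 for every root.
This is linear in z: 1 + (1.375) z = 0  =>  z = -1/(1.375) = -0.727273,  |z| = 0.727273.
Moduli of all roots: 0.7273.
All moduli strictly greater than 1? No.
Verdict: Not stationary.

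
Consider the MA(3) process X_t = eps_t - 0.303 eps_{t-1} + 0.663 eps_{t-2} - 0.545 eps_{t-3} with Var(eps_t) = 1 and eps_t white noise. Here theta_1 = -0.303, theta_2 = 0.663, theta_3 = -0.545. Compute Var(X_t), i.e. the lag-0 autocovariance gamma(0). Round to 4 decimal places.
\gamma(0) = 1.8284

For an MA(q) process X_t = eps_t + sum_i theta_i eps_{t-i} with
Var(eps_t) = sigma^2, the variance is
  gamma(0) = sigma^2 * (1 + sum_i theta_i^2).
  sum_i theta_i^2 = (-0.303)^2 + (0.663)^2 + (-0.545)^2 = 0.091809 + 0.439569 + 0.297025 = 0.828403.
  gamma(0) = 1 * (1 + 0.828403) = 1 * 1.828403 = 1.828403, which rounds to 1.8284.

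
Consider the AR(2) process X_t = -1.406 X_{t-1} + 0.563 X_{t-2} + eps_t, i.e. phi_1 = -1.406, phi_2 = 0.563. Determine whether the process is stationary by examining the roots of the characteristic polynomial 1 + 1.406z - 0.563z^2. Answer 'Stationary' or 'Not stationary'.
\text{Not stationary}

The AR(p) characteristic polynomial is P(z) = 1 + 1.406z - 0.563z^2.
Stationarity requires all roots to lie outside the unit circle, i.e. |z| > 1 for every root.
Set 1 + (1.406) z + (-0.563) z^2 = 0, i.e. a z^2 + b z + c = 0 with a = -0.563, b = 1.406, c = 1.
Discriminant D = b^2 - 4ac = (1.406)^2 - 4*(-0.563)*1 = 1.976836 - (-2.252) = 4.228836.
D >= 0, so the roots are real: z = (-b +/- sqrt(D)) / (2a) = (-1.406 +/- 2.056413) / (-1.126).
  z_1 = (-1.406 + 2.056413) / (-1.126) = -0.5776,   |z_1| = 0.5776.
  z_2 = (-1.406 - 2.056413) / (-1.126) = 3.075,   |z_2| = 3.075.
Moduli of all roots: 0.5776, 3.0750.
All moduli strictly greater than 1? No.
Verdict: Not stationary.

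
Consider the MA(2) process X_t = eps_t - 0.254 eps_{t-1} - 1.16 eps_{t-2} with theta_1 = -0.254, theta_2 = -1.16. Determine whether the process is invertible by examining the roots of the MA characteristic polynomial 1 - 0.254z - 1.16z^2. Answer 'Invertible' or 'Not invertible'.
\text{Not invertible}

The MA(q) characteristic polynomial is P(z) = 1 - 0.254z - 1.16z^2.
Invertibility requires all roots to lie outside the unit circle, i.e. |z| > 1 for every root.
Set 1 + (-0.254) z + (-1.16) z^2 = 0, i.e. a z^2 + b z + c = 0 with a = -1.16, b = -0.254, c = 1.
Discriminant D = b^2 - 4ac = (-0.254)^2 - 4*(-1.16)*1 = 0.064516 - (-4.64) = 4.704516.
D >= 0, so the roots are real: z = (-b +/- sqrt(D)) / (2a) = (0.254 +/- 2.16899) / (-2.32).
  z_1 = (0.254 + 2.16899) / (-2.32) = -1.0444,   |z_1| = 1.0444.
  z_2 = (0.254 - 2.16899) / (-2.32) = 0.8254,   |z_2| = 0.8254.
Moduli of all roots: 1.0444, 0.8254.
All moduli strictly greater than 1? No.
Verdict: Not invertible.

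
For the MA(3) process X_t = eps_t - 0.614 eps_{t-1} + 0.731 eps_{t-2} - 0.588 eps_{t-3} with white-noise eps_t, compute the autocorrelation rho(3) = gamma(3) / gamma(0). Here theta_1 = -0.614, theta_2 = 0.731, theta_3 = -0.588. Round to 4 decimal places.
\rho(3) = -0.2605

For an MA(q) process with theta_0 = 1, the autocovariance is
  gamma(k) = sigma^2 * sum_{i=0..q-k} theta_i * theta_{i+k},
and rho(k) = gamma(k) / gamma(0). Sigma^2 cancels.
  numerator   = (1)*(-0.588) = -0.588.
  denominator = (1)^2 + (-0.614)^2 + (0.731)^2 + (-0.588)^2 = 2.257101.
  rho(3) = -0.588 / 2.257101 = -0.2605.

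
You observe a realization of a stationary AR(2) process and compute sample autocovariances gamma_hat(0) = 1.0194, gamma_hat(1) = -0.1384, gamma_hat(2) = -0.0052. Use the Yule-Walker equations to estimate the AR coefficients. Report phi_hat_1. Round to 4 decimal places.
\hat\phi_{1} = -0.1390

The Yule-Walker equations for an AR(p) process read, in matrix form,
  Gamma_p phi = r_p,   with   (Gamma_p)_{ij} = gamma(|i - j|),
                       (r_p)_i = gamma(i),   i,j = 1..p.
Substitute the sample gammas (Toeplitz matrix and right-hand side of size 2):
  Gamma_p = [[1.0194, -0.1384], [-0.1384, 1.0194]]
  r_p     = [-0.1384, -0.0052]
Written out:
  1.0194 phi_1 - 0.1384 phi_2 = -0.1384
  -0.1384 phi_1 + 1.0194 phi_2 = -0.0052
Solve by Cramer's rule:
  det = gamma(0)^2 - gamma(1)^2 = (1.0194)^2 - (-0.1384)^2 = 1.03917636 - 0.01915456 = 1.0200218
  phi_hat_1 = [gamma(1) gamma(0) - gamma(1) gamma(2)] / det = [(-0.1384)(1.0194) - (-0.1384)(-0.0052)] / 1.0200218 = -0.14180464 / 1.0200218 = -0.139
  phi_hat_2 = [gamma(0) gamma(2) - gamma(1)^2] / det = [(1.0194)(-0.0052) - (-0.1384)^2] / 1.0200218 = -0.02445544 / 1.0200218 = -0.024
So phi_hat = [-0.1390, -0.0240].
Therefore phi_hat_1 = -0.1390.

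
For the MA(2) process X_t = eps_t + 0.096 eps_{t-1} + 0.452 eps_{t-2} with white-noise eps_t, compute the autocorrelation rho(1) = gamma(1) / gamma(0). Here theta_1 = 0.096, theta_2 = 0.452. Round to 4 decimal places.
\rho(1) = 0.1149

For an MA(q) process with theta_0 = 1, the autocovariance is
  gamma(k) = sigma^2 * sum_{i=0..q-k} theta_i * theta_{i+k},
and rho(k) = gamma(k) / gamma(0). Sigma^2 cancels.
  numerator   = (1)*(0.096) + (0.096)*(0.452) = 0.139392.
  denominator = (1)^2 + (0.096)^2 + (0.452)^2 = 1.21352.
  rho(1) = 0.139392 / 1.21352 = 0.1149.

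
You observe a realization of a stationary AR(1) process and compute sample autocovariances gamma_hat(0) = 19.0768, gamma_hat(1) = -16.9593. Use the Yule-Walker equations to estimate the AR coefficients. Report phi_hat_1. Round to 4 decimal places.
\hat\phi_{1} = -0.8890

The Yule-Walker equations for an AR(p) process read, in matrix form,
  Gamma_p phi = r_p,   with   (Gamma_p)_{ij} = gamma(|i - j|),
                       (r_p)_i = gamma(i),   i,j = 1..p.
Substitute the sample gammas (Toeplitz matrix and right-hand side of size 1):
  Gamma_p = [[19.0768]]
  r_p     = [-16.9593]
With p = 1 this is the single equation gamma(0) phi_1 = gamma(1):
  phi_hat_1 = gamma(1) / gamma(0) = -16.9593 / 19.0768 = -0.8890.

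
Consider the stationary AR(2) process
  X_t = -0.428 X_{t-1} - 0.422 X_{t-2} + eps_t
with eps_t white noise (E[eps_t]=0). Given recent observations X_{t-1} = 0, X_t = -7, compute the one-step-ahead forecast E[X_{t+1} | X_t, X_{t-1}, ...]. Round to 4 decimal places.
E[X_{t+1} \mid \mathcal F_t] = 2.9960

For an AR(p) model X_t = c + sum_i phi_i X_{t-i} + eps_t, the
one-step-ahead conditional mean is
  E[X_{t+1} | X_t, ...] = c + sum_i phi_i X_{t+1-i}.
Substitute known values:
  E[X_{t+1} | ...] = (-0.428) * (-7) + (-0.422) * (0)
                   = 2.9960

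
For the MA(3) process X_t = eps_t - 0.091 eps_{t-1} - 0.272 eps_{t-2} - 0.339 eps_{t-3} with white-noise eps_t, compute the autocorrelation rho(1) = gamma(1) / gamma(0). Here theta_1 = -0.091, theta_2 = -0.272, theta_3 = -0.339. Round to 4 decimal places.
\rho(1) = 0.0217

For an MA(q) process with theta_0 = 1, the autocovariance is
  gamma(k) = sigma^2 * sum_{i=0..q-k} theta_i * theta_{i+k},
and rho(k) = gamma(k) / gamma(0). Sigma^2 cancels.
  numerator   = (1)*(-0.091) + (-0.091)*(-0.272) + (-0.272)*(-0.339) = 0.02596.
  denominator = (1)^2 + (-0.091)^2 + (-0.272)^2 + (-0.339)^2 = 1.197186.
  rho(1) = 0.02596 / 1.197186 = 0.0217.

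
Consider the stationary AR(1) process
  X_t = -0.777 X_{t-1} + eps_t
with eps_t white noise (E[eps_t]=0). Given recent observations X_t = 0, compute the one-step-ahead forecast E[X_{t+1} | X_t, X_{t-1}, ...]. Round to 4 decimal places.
E[X_{t+1} \mid \mathcal F_t] = 0.0000

For an AR(p) model X_t = c + sum_i phi_i X_{t-i} + eps_t, the
one-step-ahead conditional mean is
  E[X_{t+1} | X_t, ...] = c + sum_i phi_i X_{t+1-i}.
Substitute known values:
  E[X_{t+1} | ...] = (-0.777) * (0)
                   = 0.0000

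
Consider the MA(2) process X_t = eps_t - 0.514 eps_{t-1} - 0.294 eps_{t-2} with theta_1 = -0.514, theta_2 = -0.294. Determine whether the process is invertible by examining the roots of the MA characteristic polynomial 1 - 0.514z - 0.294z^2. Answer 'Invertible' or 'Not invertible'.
\text{Invertible}

The MA(q) characteristic polynomial is P(z) = 1 - 0.514z - 0.294z^2.
Invertibility requires all roots to lie outside the unit circle, i.e. |z| > 1 for every root.
Set 1 + (-0.514) z + (-0.294) z^2 = 0, i.e. a z^2 + b z + c = 0 with a = -0.294, b = -0.514, c = 1.
Discriminant D = b^2 - 4ac = (-0.514)^2 - 4*(-0.294)*1 = 0.264196 - (-1.176) = 1.440196.
D >= 0, so the roots are real: z = (-b +/- sqrt(D)) / (2a) = (0.514 +/- 1.200082) / (-0.588).
  z_1 = (0.514 + 1.200082) / (-0.588) = -2.9151,   |z_1| = 2.9151.
  z_2 = (0.514 - 1.200082) / (-0.588) = 1.1668,   |z_2| = 1.1668.
Moduli of all roots: 2.9151, 1.1668.
All moduli strictly greater than 1? Yes.
Verdict: Invertible.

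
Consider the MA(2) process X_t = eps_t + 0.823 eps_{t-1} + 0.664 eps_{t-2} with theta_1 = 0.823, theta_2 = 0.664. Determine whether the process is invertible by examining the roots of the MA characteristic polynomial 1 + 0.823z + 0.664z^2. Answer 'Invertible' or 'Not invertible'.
\text{Invertible}

The MA(q) characteristic polynomial is P(z) = 1 + 0.823z + 0.664z^2.
Invertibility requires all roots to lie outside the unit circle, i.e. |z| > 1 for every root.
Set 1 + (0.823) z + (0.664) z^2 = 0, i.e. a z^2 + b z + c = 0 with a = 0.664, b = 0.823, c = 1.
Discriminant D = b^2 - 4ac = (0.823)^2 - 4*(0.664)*1 = 0.677329 - (2.656) = -1.978671.
D < 0, so the roots are the complex-conjugate pair z = (-b +/- i sqrt(-D)) / (2a) = -0.6197 +/- 1.0592i.
For a conjugate pair |z|^2 = z * conj(z) = (product of roots) = c/a = 1/(0.664) = 1.506024, so |z| = sqrt(1.506024) = 1.2272 for both roots.
Moduli of all roots: 1.2272, 1.2272.
All moduli strictly greater than 1? Yes.
Verdict: Invertible.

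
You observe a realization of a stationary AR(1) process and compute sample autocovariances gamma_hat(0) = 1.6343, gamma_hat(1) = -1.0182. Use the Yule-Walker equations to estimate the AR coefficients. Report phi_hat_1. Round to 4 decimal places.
\hat\phi_{1} = -0.6230

The Yule-Walker equations for an AR(p) process read, in matrix form,
  Gamma_p phi = r_p,   with   (Gamma_p)_{ij} = gamma(|i - j|),
                       (r_p)_i = gamma(i),   i,j = 1..p.
Substitute the sample gammas (Toeplitz matrix and right-hand side of size 1):
  Gamma_p = [[1.6343]]
  r_p     = [-1.0182]
With p = 1 this is the single equation gamma(0) phi_1 = gamma(1):
  phi_hat_1 = gamma(1) / gamma(0) = -1.0182 / 1.6343 = -0.6230.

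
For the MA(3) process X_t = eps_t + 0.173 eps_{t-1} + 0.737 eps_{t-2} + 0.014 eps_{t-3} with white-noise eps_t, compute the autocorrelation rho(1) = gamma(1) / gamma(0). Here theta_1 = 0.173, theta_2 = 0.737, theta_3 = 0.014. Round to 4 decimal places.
\rho(1) = 0.1976

For an MA(q) process with theta_0 = 1, the autocovariance is
  gamma(k) = sigma^2 * sum_{i=0..q-k} theta_i * theta_{i+k},
and rho(k) = gamma(k) / gamma(0). Sigma^2 cancels.
  numerator   = (1)*(0.173) + (0.173)*(0.737) + (0.737)*(0.014) = 0.310819.
  denominator = (1)^2 + (0.173)^2 + (0.737)^2 + (0.014)^2 = 1.573294.
  rho(1) = 0.310819 / 1.573294 = 0.1976.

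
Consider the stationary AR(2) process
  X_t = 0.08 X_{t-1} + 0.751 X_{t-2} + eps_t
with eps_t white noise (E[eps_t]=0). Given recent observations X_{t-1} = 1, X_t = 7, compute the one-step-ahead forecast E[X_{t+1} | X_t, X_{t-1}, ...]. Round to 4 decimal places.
E[X_{t+1} \mid \mathcal F_t] = 1.3110

For an AR(p) model X_t = c + sum_i phi_i X_{t-i} + eps_t, the
one-step-ahead conditional mean is
  E[X_{t+1} | X_t, ...] = c + sum_i phi_i X_{t+1-i}.
Substitute known values:
  E[X_{t+1} | ...] = (0.08) * (7) + (0.751) * (1)
                   = 1.3110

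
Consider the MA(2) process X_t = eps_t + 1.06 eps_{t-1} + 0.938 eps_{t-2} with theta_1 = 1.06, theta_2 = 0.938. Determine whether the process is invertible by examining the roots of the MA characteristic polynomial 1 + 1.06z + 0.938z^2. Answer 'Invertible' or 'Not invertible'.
\text{Invertible}

The MA(q) characteristic polynomial is P(z) = 1 + 1.06z + 0.938z^2.
Invertibility requires all roots to lie outside the unit circle, i.e. |z| > 1 for every root.
Set 1 + (1.06) z + (0.938) z^2 = 0, i.e. a z^2 + b z + c = 0 with a = 0.938, b = 1.06, c = 1.
Discriminant D = b^2 - 4ac = (1.06)^2 - 4*(0.938)*1 = 1.1236 - (3.752) = -2.6284.
D < 0, so the roots are the complex-conjugate pair z = (-b +/- i sqrt(-D)) / (2a) = -0.565 +/- 0.8642i.
For a conjugate pair |z|^2 = z * conj(z) = (product of roots) = c/a = 1/(0.938) = 1.066098, so |z| = sqrt(1.066098) = 1.0325 for both roots.
Moduli of all roots: 1.0325, 1.0325.
All moduli strictly greater than 1? Yes.
Verdict: Invertible.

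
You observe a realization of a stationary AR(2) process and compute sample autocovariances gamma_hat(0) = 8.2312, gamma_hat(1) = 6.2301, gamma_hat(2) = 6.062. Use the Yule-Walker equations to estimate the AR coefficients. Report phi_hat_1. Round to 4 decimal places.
\hat\phi_{1} = 0.4670

The Yule-Walker equations for an AR(p) process read, in matrix form,
  Gamma_p phi = r_p,   with   (Gamma_p)_{ij} = gamma(|i - j|),
                       (r_p)_i = gamma(i),   i,j = 1..p.
Substitute the sample gammas (Toeplitz matrix and right-hand side of size 2):
  Gamma_p = [[8.2312, 6.2301], [6.2301, 8.2312]]
  r_p     = [6.2301, 6.062]
Written out:
  8.2312 phi_1 + 6.2301 phi_2 = 6.2301
  6.2301 phi_1 + 8.2312 phi_2 = 6.062
Solve by Cramer's rule:
  det = gamma(0)^2 - gamma(1)^2 = (8.2312)^2 - (6.2301)^2 = 67.75265344 - 38.81414601 = 28.93850743
  phi_hat_1 = [gamma(1) gamma(0) - gamma(1) gamma(2)] / det = [(6.2301)(8.2312) - (6.2301)(6.062)] / 28.93850743 = 13.51433292 / 28.93850743 = 0.467
  phi_hat_2 = [gamma(0) gamma(2) - gamma(1)^2] / det = [(8.2312)(6.062) - (6.2301)^2] / 28.93850743 = 11.08338839 / 28.93850743 = 0.383
So phi_hat = [0.4670, 0.3830].
Therefore phi_hat_1 = 0.4670.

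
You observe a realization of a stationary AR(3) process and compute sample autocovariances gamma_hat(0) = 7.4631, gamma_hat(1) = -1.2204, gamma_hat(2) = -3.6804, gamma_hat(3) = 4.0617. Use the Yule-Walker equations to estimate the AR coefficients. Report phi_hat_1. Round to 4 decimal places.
\hat\phi_{1} = 0.0050

The Yule-Walker equations for an AR(p) process read, in matrix form,
  Gamma_p phi = r_p,   with   (Gamma_p)_{ij} = gamma(|i - j|),
                       (r_p)_i = gamma(i),   i,j = 1..p.
Substitute the sample gammas (Toeplitz matrix and right-hand side of size 3):
  Gamma_p = [[7.4631, -1.2204, -3.6804], [-1.2204, 7.4631, -1.2204], [-3.6804, -1.2204, 7.4631]]
  r_p     = [-1.2204, -3.6804, 4.0617]
Written out (R1..R3):
  (R1) 7.4631 phi_1 - 1.2204 phi_2 - 3.6804 phi_3 = -1.2204
  (R2) -1.2204 phi_1 + 7.4631 phi_2 - 1.2204 phi_3 = -3.6804
  (R3) -3.6804 phi_1 - 1.2204 phi_2 + 7.4631 phi_3 = 4.0617
Gaussian elimination:
  R2 <- R2 - (-1.2204/7.4631) R1 = R2 - (-0.163525) R1:  7.263535 phi_2 - 1.822236 phi_3 = -3.879965
  R3 <- R3 - (-3.6804/7.4631) R1 = R3 - (-0.493146) R1:  -1.822236 phi_2 + 5.648124 phi_3 = 3.459864
  R3 <- R3 - (-1.822236/7.263535) R2 = R3 - (-0.250875) R2:  5.190972 phi_3 = 2.48648
Back-substitution:
  phi_hat_3 = 2.48648 / 5.190972 = 0.479001
  phi_hat_2 = (-3.879965 - (-1.822236)(0.479001)) / 7.263535 = -0.414001
  phi_hat_1 = (-1.2204 - (-1.2204)(-0.414001) - (-3.6804)(0.479001)) / 7.4631 = 0.004994
So phi_hat = [0.0050, -0.4140, 0.4790].
Therefore phi_hat_1 = 0.0050.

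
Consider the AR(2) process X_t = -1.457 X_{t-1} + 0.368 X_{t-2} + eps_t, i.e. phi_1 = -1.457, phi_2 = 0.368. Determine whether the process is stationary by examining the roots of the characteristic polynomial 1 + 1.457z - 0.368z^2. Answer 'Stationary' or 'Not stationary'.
\text{Not stationary}

The AR(p) characteristic polynomial is P(z) = 1 + 1.457z - 0.368z^2.
Stationarity requires all roots to lie outside the unit circle, i.e. |z| > 1 for every root.
Set 1 + (1.457) z + (-0.368) z^2 = 0, i.e. a z^2 + b z + c = 0 with a = -0.368, b = 1.457, c = 1.
Discriminant D = b^2 - 4ac = (1.457)^2 - 4*(-0.368)*1 = 2.122849 - (-1.472) = 3.594849.
D >= 0, so the roots are real: z = (-b +/- sqrt(D)) / (2a) = (-1.457 +/- 1.896009) / (-0.736).
  z_1 = (-1.457 + 1.896009) / (-0.736) = -0.5965,   |z_1| = 0.5965.
  z_2 = (-1.457 - 1.896009) / (-0.736) = 4.5557,   |z_2| = 4.5557.
Moduli of all roots: 0.5965, 4.5557.
All moduli strictly greater than 1? No.
Verdict: Not stationary.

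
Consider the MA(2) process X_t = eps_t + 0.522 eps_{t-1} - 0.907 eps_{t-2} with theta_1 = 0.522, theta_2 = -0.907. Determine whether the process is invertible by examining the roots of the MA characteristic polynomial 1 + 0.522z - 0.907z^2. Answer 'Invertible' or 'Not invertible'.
\text{Not invertible}

The MA(q) characteristic polynomial is P(z) = 1 + 0.522z - 0.907z^2.
Invertibility requires all roots to lie outside the unit circle, i.e. |z| > 1 for every root.
Set 1 + (0.522) z + (-0.907) z^2 = 0, i.e. a z^2 + b z + c = 0 with a = -0.907, b = 0.522, c = 1.
Discriminant D = b^2 - 4ac = (0.522)^2 - 4*(-0.907)*1 = 0.272484 - (-3.628) = 3.900484.
D >= 0, so the roots are real: z = (-b +/- sqrt(D)) / (2a) = (-0.522 +/- 1.974964) / (-1.814).
  z_1 = (-0.522 + 1.974964) / (-1.814) = -0.801,   |z_1| = 0.801.
  z_2 = (-0.522 - 1.974964) / (-1.814) = 1.3765,   |z_2| = 1.3765.
Moduli of all roots: 0.8010, 1.3765.
All moduli strictly greater than 1? No.
Verdict: Not invertible.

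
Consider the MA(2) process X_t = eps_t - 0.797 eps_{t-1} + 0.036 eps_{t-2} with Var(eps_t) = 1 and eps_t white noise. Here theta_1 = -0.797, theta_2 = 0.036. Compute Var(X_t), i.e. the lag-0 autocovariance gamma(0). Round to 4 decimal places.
\gamma(0) = 1.6365

For an MA(q) process X_t = eps_t + sum_i theta_i eps_{t-i} with
Var(eps_t) = sigma^2, the variance is
  gamma(0) = sigma^2 * (1 + sum_i theta_i^2).
  sum_i theta_i^2 = (-0.797)^2 + (0.036)^2 = 0.635209 + 0.001296 = 0.636505.
  gamma(0) = 1 * (1 + 0.636505) = 1 * 1.636505 = 1.636505, which rounds to 1.6365.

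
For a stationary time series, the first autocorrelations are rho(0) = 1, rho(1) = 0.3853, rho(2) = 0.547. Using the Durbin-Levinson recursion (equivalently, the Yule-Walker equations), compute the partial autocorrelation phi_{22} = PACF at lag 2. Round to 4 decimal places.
\phi_{22} = 0.4680

The PACF at lag k is phi_{kk}, the last component of the solution
to the Yule-Walker system G_k phi = r_k where
  (G_k)_{ij} = rho(|i - j|), (r_k)_i = rho(i), i,j = 1..k.
Equivalently, Durbin-Levinson gives phi_{kk} iteratively:
  phi_{11} = rho(1)
  phi_{kk} = [rho(k) - sum_{j=1..k-1} phi_{k-1,j} rho(k-j)]
            / [1 - sum_{j=1..k-1} phi_{k-1,j} rho(j)],
  phi_{k,j} = phi_{k-1,j} - phi_{kk} phi_{k-1,k-j},  j = 1..k-1.
Step k = 1:
  phi_11 = rho(1) = 0.3853.
Step k = 2:
  phi_22 = [rho(2) - phi_11 rho(1)] / [1 - phi_11 rho(1)] = [0.547 - (0.3853)(0.3853)] / [1 - (0.3853)(0.3853)]
         = 0.39854391 / 0.85154391 = 0.468.
Therefore phi_{22} = 0.4680.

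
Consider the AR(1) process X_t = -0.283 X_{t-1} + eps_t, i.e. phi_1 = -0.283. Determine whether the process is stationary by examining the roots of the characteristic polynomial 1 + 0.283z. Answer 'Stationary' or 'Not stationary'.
\text{Stationary}

The AR(p) characteristic polynomial is P(z) = 1 + 0.283z.
Stationarity requires all roots to lie outside the unit circle, i.e. |z| > 1 for every root.
This is linear in z: 1 + (0.283) z = 0  =>  z = -1/(0.283) = -3.533569,  |z| = 3.533569.
Moduli of all roots: 3.5336.
All moduli strictly greater than 1? Yes.
Verdict: Stationary.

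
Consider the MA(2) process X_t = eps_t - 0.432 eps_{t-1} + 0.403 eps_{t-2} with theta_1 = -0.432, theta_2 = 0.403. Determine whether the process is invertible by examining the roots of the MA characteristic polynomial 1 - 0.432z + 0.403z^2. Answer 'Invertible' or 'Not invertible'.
\text{Invertible}

The MA(q) characteristic polynomial is P(z) = 1 - 0.432z + 0.403z^2.
Invertibility requires all roots to lie outside the unit circle, i.e. |z| > 1 for every root.
Set 1 + (-0.432) z + (0.403) z^2 = 0, i.e. a z^2 + b z + c = 0 with a = 0.403, b = -0.432, c = 1.
Discriminant D = b^2 - 4ac = (-0.432)^2 - 4*(0.403)*1 = 0.186624 - (1.612) = -1.425376.
D < 0, so the roots are the complex-conjugate pair z = (-b +/- i sqrt(-D)) / (2a) = 0.536 +/- 1.4813i.
For a conjugate pair |z|^2 = z * conj(z) = (product of roots) = c/a = 1/(0.403) = 2.48139, so |z| = sqrt(2.48139) = 1.5752 for both roots.
Moduli of all roots: 1.5752, 1.5752.
All moduli strictly greater than 1? Yes.
Verdict: Invertible.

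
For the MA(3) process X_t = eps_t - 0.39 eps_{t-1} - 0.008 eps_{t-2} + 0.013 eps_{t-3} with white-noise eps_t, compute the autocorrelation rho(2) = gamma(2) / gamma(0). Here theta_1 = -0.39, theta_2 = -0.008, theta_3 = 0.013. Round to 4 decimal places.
\rho(2) = -0.0113

For an MA(q) process with theta_0 = 1, the autocovariance is
  gamma(k) = sigma^2 * sum_{i=0..q-k} theta_i * theta_{i+k},
and rho(k) = gamma(k) / gamma(0). Sigma^2 cancels.
  numerator   = (1)*(-0.008) + (-0.39)*(0.013) = -0.01307.
  denominator = (1)^2 + (-0.39)^2 + (-0.008)^2 + (0.013)^2 = 1.152333.
  rho(2) = -0.01307 / 1.152333 = -0.0113.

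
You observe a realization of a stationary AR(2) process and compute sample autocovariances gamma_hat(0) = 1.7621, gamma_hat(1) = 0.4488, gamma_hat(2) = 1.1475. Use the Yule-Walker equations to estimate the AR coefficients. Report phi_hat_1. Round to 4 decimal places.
\hat\phi_{1} = 0.0950

The Yule-Walker equations for an AR(p) process read, in matrix form,
  Gamma_p phi = r_p,   with   (Gamma_p)_{ij} = gamma(|i - j|),
                       (r_p)_i = gamma(i),   i,j = 1..p.
Substitute the sample gammas (Toeplitz matrix and right-hand side of size 2):
  Gamma_p = [[1.7621, 0.4488], [0.4488, 1.7621]]
  r_p     = [0.4488, 1.1475]
Written out:
  1.7621 phi_1 + 0.4488 phi_2 = 0.4488
  0.4488 phi_1 + 1.7621 phi_2 = 1.1475
Solve by Cramer's rule:
  det = gamma(0)^2 - gamma(1)^2 = (1.7621)^2 - (0.4488)^2 = 3.10499641 - 0.20142144 = 2.90357497
  phi_hat_1 = [gamma(1) gamma(0) - gamma(1) gamma(2)] / det = [(0.4488)(1.7621) - (0.4488)(1.1475)] / 2.90357497 = 0.27583248 / 2.90357497 = 0.095
  phi_hat_2 = [gamma(0) gamma(2) - gamma(1)^2] / det = [(1.7621)(1.1475) - (0.4488)^2] / 2.90357497 = 1.82058831 / 2.90357497 = 0.627
So phi_hat = [0.0950, 0.6270].
Therefore phi_hat_1 = 0.0950.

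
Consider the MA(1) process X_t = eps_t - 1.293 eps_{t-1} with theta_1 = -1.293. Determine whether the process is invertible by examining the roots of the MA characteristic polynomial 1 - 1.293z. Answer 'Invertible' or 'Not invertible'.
\text{Not invertible}

The MA(q) characteristic polynomial is P(z) = 1 - 1.293z.
Invertibility requires all roots to lie outside the unit circle, i.e. |z| > 1 for every root.
This is linear in z: 1 + (-1.293) z = 0  =>  z = -1/(-1.293) = 0.773395,  |z| = 0.773395.
Moduli of all roots: 0.7734.
All moduli strictly greater than 1? No.
Verdict: Not invertible.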